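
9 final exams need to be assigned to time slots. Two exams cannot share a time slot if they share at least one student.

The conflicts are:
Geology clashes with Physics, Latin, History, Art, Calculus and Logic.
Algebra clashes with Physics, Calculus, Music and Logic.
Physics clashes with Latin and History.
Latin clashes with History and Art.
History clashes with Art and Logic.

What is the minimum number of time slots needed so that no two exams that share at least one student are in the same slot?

4

Geology, Latin, History, Art are mutually in conflict, so at least 4 time slots are needed.
4 time slots suffice: time slot 1 → {Geology, Algebra}; time slot 2 → {History, Calculus, Music}; time slot 3 → {Latin, Logic}; time slot 4 → {Physics, Art}. Each listed conflict is separated.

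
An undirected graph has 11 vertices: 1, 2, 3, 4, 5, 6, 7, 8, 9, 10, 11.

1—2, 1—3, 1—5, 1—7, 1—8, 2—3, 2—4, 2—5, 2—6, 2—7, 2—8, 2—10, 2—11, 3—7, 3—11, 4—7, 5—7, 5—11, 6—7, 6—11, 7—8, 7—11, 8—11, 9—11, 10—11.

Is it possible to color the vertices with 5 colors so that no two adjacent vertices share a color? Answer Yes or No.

Yes

The chromatic number is 4. 2, 6, 7, 11 form a clique, so at least 4 colors are needed.
4 colors suffice: color red → {2, 9}; color blue → {1, 4, 11}; color green → {7, 10}; color yellow → {3, 5, 6, 8}.
Since 5 ≥ 4, a proper 5-coloring certainly exists.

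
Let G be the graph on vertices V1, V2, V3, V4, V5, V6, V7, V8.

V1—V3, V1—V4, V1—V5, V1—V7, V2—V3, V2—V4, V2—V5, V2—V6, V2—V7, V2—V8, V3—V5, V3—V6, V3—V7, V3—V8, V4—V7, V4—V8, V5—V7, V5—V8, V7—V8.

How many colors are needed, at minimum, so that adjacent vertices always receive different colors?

V2, V3, V5, V7, V8 are mutually adjacent (a clique of size 5), so at least 5 colors are needed.
5 colors suffice: color 1 → {V3, V4}; color 2 → {V6, V7}; color 3 → {V1, V2}; color 4 → {V5}; color 5 → {V8}. No two adjacent vertices share a color.

5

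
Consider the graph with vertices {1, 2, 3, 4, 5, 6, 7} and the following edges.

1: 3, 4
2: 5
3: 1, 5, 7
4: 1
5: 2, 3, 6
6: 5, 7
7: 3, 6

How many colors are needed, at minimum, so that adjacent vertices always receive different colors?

2

1 and 4 are adjacent, so at least 2 colors are needed.
2 colors suffice: 1=b, 2=a, 3=a, 4=a, 5=b, 6=a, 7=b. Each edge has distinct colors on its endpoints.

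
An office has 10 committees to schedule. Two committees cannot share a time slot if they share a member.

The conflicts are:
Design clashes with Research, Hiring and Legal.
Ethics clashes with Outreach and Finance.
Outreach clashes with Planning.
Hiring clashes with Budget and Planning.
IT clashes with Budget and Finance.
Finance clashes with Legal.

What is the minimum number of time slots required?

3

The cycle Planning-Hiring-Design-Legal-Finance-Ethics-Outreach-Planning has odd length 7, so it cannot be 2-colored; at least 3 time slots are needed.
3 time slots suffice: Design=1, Ethics=2, Outreach=1, Research=2, Hiring=2, IT=2, Budget=1, Finance=1, Planning=3, Legal=2. No two conflicting committees share a time slot.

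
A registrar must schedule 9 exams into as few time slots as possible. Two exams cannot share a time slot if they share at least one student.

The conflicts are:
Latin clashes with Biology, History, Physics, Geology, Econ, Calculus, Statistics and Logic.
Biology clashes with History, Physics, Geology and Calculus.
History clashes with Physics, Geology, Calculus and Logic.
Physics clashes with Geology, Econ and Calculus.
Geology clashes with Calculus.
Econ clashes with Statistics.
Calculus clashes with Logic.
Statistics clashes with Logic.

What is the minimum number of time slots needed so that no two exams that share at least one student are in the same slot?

Latin, Biology, History, Physics, Geology, Calculus all conflict with each other, so at least 6 time slots are needed.
Using 6 time slots: Latin=1, Biology=6, History=3, Physics=4, Geology=5, Econ=3, Calculus=2, Statistics=2, Logic=4. Each listed conflict is separated.

6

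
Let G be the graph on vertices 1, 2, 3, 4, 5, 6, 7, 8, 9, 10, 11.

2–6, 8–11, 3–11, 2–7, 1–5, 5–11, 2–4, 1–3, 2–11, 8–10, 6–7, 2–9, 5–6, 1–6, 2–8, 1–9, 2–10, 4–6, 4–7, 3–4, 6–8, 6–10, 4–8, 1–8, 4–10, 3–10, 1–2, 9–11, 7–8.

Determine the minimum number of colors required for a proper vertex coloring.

5

2, 4, 6, 8, 10 form a clique, so at least 5 colors are needed.
A valid assignment using 5 colors: 1=d, 2=a, 3=a, 4=d, 5=a, 6=c, 7=e, 8=b, 9=b, 10=e, 11=c. No two adjacent vertices share a color.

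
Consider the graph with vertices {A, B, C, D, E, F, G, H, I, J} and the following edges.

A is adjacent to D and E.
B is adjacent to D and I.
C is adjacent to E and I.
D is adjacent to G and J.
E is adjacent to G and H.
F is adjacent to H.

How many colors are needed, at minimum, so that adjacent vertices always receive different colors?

C and I are adjacent, so at least 2 colors are needed.
2 colors suffice: color red → {D, E, F, I}; color blue → {A, B, C, G, H, J}. No two adjacent vertices share a color.

2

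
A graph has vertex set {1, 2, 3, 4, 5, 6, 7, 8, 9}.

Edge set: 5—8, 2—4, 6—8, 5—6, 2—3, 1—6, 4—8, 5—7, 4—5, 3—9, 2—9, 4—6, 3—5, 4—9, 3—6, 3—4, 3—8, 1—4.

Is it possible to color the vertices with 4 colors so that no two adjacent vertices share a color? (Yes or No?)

No

3, 4, 5, 6, 8 form a clique, so at least 5 colors are needed.
So 4 colors are not enough.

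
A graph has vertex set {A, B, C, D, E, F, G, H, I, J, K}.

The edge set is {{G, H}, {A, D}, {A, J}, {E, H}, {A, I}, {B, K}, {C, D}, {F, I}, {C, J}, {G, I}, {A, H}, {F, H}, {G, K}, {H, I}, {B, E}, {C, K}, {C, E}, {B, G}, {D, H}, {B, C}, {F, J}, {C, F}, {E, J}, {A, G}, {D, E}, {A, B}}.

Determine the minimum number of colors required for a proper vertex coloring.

4

A, G, H, I are mutually adjacent (a clique of size 4), so at least 4 colors are needed.
A valid assignment using 4 colors: A=blue, B=yellow, C=red, D=green, E=blue, F=blue, G=green, H=red, I=yellow, J=green, K=blue. Every edge joins two different colors.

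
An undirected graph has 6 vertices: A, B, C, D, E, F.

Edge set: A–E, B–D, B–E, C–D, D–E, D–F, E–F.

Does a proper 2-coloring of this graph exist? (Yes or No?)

D, E, F form a triangle, so at least 3 colors are needed.
So 2 colors are not enough.

No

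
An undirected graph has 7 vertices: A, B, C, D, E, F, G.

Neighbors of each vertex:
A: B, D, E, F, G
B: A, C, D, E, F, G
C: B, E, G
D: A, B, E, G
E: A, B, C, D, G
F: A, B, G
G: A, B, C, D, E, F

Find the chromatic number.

A, B, D, E, G form a clique, so at least 5 colors are needed.
One proper 5-coloring: A=4, B=1, C=4, D=5, E=3, F=3, G=2. Each edge has distinct colors on its endpoints.

5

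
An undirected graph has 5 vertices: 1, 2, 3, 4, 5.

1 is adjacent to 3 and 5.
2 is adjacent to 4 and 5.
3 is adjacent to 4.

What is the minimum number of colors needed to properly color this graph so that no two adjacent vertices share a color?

3

The cycle 2-5-1-3-4-2 has odd length 5, so it cannot be 2-colored; at least 3 colors are needed.
3 colors suffice: color red → {1, 2}; color blue → {4, 5}; color green → {3}. Each edge has distinct colors on its endpoints.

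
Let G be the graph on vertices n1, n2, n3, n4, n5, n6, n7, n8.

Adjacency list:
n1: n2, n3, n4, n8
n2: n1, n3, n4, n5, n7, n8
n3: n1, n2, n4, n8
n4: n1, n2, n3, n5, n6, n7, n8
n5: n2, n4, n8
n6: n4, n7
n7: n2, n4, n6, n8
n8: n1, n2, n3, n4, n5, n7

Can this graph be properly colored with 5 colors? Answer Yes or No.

Yes

The chromatic number is 5. n1, n2, n3, n4, n8 form a clique, so at least 5 colors are needed.
5 colors suffice: color 1 → {n4}; color 2 → {n6, n8}; color 3 → {n2}; color 4 → {n3, n5, n7}; color 5 → {n1}.
That is already a proper 5-coloring.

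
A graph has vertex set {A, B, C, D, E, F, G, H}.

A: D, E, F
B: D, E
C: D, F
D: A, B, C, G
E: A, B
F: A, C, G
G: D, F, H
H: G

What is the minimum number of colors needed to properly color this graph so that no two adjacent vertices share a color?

2

G and H are adjacent, so at least 2 colors are needed.
2 colors suffice: color 1 → {D, E, F, H}; color 2 → {A, B, C, G}. Every edge joins two different colors.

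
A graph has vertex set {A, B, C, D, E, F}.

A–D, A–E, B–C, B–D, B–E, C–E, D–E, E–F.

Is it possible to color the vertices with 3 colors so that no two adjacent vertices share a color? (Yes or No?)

The chromatic number is 3. B, C, E are pairwise adjacent, so at least 3 colors are needed.
3 colors suffice: color 1 → {E}; color 2 → {A, B, F}; color 3 → {C, D}.
That is already a proper 3-coloring.

Yes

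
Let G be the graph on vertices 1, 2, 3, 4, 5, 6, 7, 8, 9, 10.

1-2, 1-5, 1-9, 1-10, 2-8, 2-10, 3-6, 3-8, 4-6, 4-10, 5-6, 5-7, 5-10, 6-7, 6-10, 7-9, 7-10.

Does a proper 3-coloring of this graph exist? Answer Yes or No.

5, 6, 7, 10 are pairwise adjacent (a clique of size 4), so at least 4 colors are needed.
So 3 colors are not enough.

No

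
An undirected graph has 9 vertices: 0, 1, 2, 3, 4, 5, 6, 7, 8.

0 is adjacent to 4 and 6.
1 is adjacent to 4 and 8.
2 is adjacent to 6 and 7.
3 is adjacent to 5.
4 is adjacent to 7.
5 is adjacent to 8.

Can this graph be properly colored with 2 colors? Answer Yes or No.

The cycle 6-0-4-7-2-6 has odd length 5, so it cannot be 2-colored; at least 3 colors are needed.
So 2 colors are not enough.

No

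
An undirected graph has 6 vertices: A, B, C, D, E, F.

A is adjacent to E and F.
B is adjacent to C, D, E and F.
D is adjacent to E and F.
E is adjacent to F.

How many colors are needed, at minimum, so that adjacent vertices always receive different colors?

B, D, E, F are pairwise adjacent (a clique of size 4), so at least 4 colors are needed.
4 colors suffice: color red → {C, E}; color blue → {A, B}; color green → {F}; color yellow → {D}. No two adjacent vertices share a color.

4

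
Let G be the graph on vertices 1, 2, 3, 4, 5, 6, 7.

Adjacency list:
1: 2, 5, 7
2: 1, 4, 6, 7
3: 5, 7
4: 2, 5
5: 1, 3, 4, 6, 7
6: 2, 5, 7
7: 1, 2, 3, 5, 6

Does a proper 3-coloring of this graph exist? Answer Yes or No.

The chromatic number is 3. 5, 6, 7 are pairwise adjacent, so at least 3 colors are needed.
3 colors suffice: 1=green, 2=red, 3=green, 4=blue, 5=red, 6=green, 7=blue.
That is already a proper 3-coloring.

Yes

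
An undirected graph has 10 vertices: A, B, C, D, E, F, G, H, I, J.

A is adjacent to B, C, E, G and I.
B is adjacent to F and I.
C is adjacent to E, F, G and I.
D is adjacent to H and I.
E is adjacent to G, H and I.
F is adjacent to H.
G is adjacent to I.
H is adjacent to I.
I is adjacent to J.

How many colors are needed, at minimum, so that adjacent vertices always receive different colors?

5

A, C, E, G, I form a clique, so at least 5 colors are needed.
5 colors suffice: color red → {F, I}; color blue → {A, H, J}; color green → {B, C, D}; color yellow → {E}; color purple → {G}. Each edge has distinct colors on its endpoints.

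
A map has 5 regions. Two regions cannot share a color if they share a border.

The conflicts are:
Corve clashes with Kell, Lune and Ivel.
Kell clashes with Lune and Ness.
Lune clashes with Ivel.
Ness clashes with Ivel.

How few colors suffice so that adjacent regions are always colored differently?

Corve, Kell, Lune pairwise conflict, so at least 3 colors are needed.
3 colors suffice: Corve=2, Kell=3, Lune=1, Ness=1, Ivel=3. Each listed conflict is separated.

3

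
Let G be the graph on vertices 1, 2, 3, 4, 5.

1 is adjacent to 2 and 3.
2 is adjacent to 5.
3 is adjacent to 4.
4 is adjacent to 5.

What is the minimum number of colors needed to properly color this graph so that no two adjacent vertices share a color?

The cycle 4-3-1-2-5-4 has odd length 5, so it cannot be 2-colored; at least 3 colors are needed.
3 colors suffice: color a → {1, 4}; color b → {3, 5}; color c → {2}. Each edge has distinct colors on its endpoints.

3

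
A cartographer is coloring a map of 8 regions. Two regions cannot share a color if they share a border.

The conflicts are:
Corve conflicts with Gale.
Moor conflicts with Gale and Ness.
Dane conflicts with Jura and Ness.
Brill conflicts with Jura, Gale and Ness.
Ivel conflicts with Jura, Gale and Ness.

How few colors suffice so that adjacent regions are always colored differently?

2

Moor and Gale conflict, so at least 2 colors are needed.
A valid assignment using 2 colors: Corve=2, Moor=2, Dane=2, Brill=2, Ivel=2, Jura=1, Gale=1, Ness=1. No two conflicting regions share a color.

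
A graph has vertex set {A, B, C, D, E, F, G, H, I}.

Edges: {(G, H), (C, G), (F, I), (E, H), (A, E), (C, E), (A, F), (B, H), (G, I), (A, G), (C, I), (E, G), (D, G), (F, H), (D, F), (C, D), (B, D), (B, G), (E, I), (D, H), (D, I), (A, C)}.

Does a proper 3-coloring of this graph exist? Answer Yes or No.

A, C, E, G are mutually adjacent (a clique of size 4), so at least 4 colors are needed.
So 3 colors are not enough.

No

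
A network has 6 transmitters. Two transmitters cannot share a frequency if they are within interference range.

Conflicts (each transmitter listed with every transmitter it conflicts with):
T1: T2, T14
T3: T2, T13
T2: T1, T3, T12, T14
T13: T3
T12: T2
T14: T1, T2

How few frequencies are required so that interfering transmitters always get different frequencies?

3

T1, T2, T14 pairwise conflict, so at least 3 frequencies are needed.
Using 3 frequencies: T1=2, T3=2, T2=1, T13=1, T12=2, T14=3. Each listed conflict is separated.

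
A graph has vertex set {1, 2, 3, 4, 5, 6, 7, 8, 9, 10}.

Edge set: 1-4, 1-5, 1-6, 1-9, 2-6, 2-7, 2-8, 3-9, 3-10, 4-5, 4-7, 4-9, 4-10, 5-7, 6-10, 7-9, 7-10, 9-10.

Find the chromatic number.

4

4, 7, 9, 10 are mutually adjacent (a clique of size 4), so at least 4 colors are needed.
4 colors suffice: color red → {5, 6, 8, 9}; color blue → {1, 3, 7}; color green → {2, 10}; color yellow → {4}. Every edge joins two different colors.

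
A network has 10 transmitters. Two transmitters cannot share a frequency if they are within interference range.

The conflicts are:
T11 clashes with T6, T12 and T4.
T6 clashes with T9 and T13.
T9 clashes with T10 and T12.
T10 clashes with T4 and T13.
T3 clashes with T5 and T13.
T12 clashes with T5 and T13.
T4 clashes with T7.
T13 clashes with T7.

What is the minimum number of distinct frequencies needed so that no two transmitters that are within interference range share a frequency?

The cycle T12-T9-T10-T4-T11-T12 has odd length 5, so it cannot be 2-colored; at least 3 frequencies are needed.
3 frequencies suffice: frequency 1 → {T9, T4, T5, T13}; frequency 2 → {T6, T10, T3, T12, T7}; frequency 3 → {T11}. Every pair that conflicts lands in different frequencies.

3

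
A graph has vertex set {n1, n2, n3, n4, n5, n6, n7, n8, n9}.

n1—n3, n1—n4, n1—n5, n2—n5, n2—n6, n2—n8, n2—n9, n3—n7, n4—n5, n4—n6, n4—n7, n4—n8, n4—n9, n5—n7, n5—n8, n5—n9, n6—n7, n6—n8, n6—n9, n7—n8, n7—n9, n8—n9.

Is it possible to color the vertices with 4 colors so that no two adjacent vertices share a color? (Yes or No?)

No

n4, n6, n7, n8, n9 are pairwise adjacent (a clique of size 5), so at least 5 colors are needed.
So 4 colors are not enough.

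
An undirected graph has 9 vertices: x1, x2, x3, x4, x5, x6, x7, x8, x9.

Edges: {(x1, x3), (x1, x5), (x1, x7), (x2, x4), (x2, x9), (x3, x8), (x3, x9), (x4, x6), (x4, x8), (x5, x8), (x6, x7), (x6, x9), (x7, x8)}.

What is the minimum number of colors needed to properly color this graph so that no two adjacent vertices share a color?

The cycle x3-x9-x6-x7-x1-x3 has odd length 5, so it cannot be 2-colored; at least 3 colors are needed.
3 colors suffice: x1=1, x2=1, x3=2, x4=2, x5=2, x6=1, x7=2, x8=1, x9=3. Each edge has distinct colors on its endpoints.

3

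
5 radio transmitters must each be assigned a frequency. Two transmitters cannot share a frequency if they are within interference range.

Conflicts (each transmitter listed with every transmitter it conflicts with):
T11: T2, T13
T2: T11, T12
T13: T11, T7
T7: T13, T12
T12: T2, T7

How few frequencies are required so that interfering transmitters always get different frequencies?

The cycle T7-T12-T2-T11-T13-T7 has odd length 5, so it cannot be 2-colored; at least 3 frequencies are needed.
3 frequencies suffice: frequency 1 → {T2, T7}; frequency 2 → {T11, T12}; frequency 3 → {T13}. Every pair that conflicts lands in different frequencies.

3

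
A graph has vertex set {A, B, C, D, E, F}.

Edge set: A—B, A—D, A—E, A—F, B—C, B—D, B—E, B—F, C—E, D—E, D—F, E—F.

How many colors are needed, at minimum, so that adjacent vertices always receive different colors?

A, B, D, E, F form a clique, so at least 5 colors are needed.
5 colors suffice: color 1 → {E}; color 2 → {B}; color 3 → {C, D}; color 4 → {A}; color 5 → {F}. Every edge joins two different colors.

5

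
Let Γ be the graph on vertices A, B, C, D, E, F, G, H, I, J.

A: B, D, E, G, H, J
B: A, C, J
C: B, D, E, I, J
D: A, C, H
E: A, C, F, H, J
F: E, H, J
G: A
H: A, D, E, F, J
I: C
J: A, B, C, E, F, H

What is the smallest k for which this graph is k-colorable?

4

A, E, H, J are mutually adjacent (a clique of size 4), so at least 4 colors are needed.
4 colors suffice: color 1 → {D, G, I, J}; color 2 → {A, C, F}; color 3 → {B, E}; color 4 → {H}. Every edge joins two different colors.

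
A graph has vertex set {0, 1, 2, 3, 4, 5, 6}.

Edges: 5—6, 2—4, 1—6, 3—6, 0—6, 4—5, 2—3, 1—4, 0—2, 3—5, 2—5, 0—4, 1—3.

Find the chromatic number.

3

0, 2, 4 are mutually adjacent, so at least 3 colors are needed.
3 colors suffice: color red → {2, 6}; color blue → {0, 1, 5}; color green → {3, 4}. No two adjacent vertices share a color.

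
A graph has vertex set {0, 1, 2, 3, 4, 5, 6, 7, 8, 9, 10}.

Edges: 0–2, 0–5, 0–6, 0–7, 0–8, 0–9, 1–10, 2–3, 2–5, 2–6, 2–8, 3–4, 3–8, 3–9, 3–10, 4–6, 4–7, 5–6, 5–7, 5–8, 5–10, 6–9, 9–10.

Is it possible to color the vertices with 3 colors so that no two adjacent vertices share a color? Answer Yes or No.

No

0, 2, 5, 8 are pairwise adjacent (a clique of size 4), so at least 4 colors are needed.
So 3 colors are not enough.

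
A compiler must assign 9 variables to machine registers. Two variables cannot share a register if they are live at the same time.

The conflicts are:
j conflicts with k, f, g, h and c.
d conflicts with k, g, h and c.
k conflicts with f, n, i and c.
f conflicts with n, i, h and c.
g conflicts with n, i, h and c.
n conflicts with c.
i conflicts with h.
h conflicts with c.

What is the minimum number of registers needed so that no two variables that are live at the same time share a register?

4

k, f, n, c all conflict with each other, so at least 4 registers are needed.
4 registers suffice: register 1 → {i, c}; register 2 → {k, h}; register 3 → {f, g}; register 4 → {j, d, n}. Each listed conflict is separated.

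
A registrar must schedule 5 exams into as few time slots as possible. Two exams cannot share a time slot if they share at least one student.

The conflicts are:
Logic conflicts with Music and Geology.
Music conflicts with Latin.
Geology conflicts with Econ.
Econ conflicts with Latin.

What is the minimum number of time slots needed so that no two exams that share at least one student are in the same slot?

3

The cycle Geology-Logic-Music-Latin-Econ-Geology has odd length 5, so it cannot be 2-colored; at least 3 time slots are needed.
3 time slots suffice: Logic=2, Music=1, Geology=1, Econ=2, Latin=3. Each listed conflict is separated.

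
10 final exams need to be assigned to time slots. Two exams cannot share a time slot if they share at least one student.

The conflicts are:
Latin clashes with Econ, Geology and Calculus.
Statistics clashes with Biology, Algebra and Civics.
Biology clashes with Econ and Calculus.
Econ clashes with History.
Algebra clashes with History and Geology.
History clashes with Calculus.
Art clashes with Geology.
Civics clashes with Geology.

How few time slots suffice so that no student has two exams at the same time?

3

The cycle History-Algebra-Geology-Latin-Calculus-History has odd length 5, so it cannot be 2-colored; at least 3 time slots are needed.
3 time slots suffice: time slot 1 → {Statistics, History, Geology}; time slot 2 → {Latin, Biology, Algebra, Art, Civics}; time slot 3 → {Econ, Calculus}. No two conflicting exams share a time slot.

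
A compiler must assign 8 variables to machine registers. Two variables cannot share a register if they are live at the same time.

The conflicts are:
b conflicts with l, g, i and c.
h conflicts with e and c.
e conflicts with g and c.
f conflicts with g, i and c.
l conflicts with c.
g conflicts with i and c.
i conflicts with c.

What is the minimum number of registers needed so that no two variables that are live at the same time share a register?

4

f, g, i, c are mutually in conflict, so at least 4 registers are needed.
Using 4 registers: b=4, h=2, e=3, f=4, l=2, g=2, i=3, c=1. No two conflicting variables share a register.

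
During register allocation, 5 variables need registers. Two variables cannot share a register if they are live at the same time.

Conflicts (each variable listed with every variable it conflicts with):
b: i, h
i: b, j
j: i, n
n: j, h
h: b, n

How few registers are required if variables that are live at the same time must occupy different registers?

3

The cycle b-h-n-j-i-b has odd length 5, so it cannot be 2-colored; at least 3 registers are needed.
3 registers suffice: b=3, i=1, j=2, n=1, h=2. Each listed conflict is separated.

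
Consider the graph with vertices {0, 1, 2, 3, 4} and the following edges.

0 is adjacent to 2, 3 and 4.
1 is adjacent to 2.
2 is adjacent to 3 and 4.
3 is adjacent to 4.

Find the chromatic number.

0, 2, 3, 4 are pairwise adjacent (a clique of size 4), so at least 4 colors are needed.
4 colors suffice: color red → {2}; color blue → {0, 1}; color green → {4}; color yellow → {3}. Each edge has distinct colors on its endpoints.

4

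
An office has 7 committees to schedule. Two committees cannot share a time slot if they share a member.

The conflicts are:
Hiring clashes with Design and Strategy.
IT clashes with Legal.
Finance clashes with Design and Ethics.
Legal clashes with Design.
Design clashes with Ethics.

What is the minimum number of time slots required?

Finance, Design, Ethics all conflict with each other, so at least 3 time slots are needed.
3 time slots suffice: time slot 1 → {IT, Design, Strategy}; time slot 2 → {Hiring, Finance, Legal}; time slot 3 → {Ethics}. No two conflicting committees share a time slot.

3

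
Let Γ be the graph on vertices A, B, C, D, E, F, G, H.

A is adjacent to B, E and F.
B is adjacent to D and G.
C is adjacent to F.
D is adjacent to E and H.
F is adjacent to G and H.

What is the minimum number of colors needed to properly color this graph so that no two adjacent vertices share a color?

3

The cycle F-A-B-D-H-F has odd length 5, so it cannot be 2-colored; at least 3 colors are needed.
A valid assignment using 3 colors: A=2, B=1, C=2, D=2, E=1, F=1, G=2, H=3. No two adjacent vertices share a color.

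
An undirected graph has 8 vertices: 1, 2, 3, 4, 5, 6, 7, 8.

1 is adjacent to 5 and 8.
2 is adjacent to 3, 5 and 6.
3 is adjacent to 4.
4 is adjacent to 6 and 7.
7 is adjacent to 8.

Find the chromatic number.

3

The cycle 4-7-8-1-5-2-3-4 has odd length 7, so it cannot be 2-colored; at least 3 colors are needed.
3 colors suffice: color a → {1, 2, 4}; color b → {3, 5, 6, 8}; color c → {7}. No two adjacent vertices share a color.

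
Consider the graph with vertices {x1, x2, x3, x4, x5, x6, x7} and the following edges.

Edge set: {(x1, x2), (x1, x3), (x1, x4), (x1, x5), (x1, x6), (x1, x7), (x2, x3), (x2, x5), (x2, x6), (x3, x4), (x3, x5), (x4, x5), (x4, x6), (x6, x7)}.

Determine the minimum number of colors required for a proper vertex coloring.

x1, x2, x3, x5 form a clique, so at least 4 colors are needed.
One proper 4-coloring: x1=R, x2=Y, x3=B, x4=Y, x5=G, x6=B, x7=G. Every edge joins two different colors.

4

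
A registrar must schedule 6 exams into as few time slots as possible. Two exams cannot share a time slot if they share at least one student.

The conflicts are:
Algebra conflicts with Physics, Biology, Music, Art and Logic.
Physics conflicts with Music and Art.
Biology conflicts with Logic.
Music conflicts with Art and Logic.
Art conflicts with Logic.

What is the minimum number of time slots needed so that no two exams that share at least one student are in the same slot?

Algebra, Physics, Music, Art pairwise conflict, so at least 4 time slots are needed.
Using 4 time slots: Algebra=1, Physics=3, Biology=2, Music=2, Art=4, Logic=3. No two conflicting exams share a time slot.

4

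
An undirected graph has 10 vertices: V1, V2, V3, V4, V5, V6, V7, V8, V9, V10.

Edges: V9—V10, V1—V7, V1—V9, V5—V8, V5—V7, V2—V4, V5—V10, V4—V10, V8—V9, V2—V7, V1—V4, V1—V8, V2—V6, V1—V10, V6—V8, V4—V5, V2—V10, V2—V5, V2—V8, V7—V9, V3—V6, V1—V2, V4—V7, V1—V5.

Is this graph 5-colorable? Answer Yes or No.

The chromatic number is 5. V1, V2, V4, V5, V7 are mutually adjacent (a clique of size 5), so at least 5 colors are needed.
One proper 5-coloring: V1=red, V2=blue, V3=blue, V4=yellow, V5=green, V6=red, V7=purple, V8=yellow, V9=blue, V10=purple.
That is already a proper 5-coloring.

Yes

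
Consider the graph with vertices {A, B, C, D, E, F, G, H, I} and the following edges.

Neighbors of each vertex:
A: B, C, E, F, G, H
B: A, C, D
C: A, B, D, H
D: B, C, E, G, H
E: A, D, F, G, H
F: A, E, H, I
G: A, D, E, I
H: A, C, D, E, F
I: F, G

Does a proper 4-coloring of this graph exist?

Yes

The chromatic number is 4. A, E, F, H are pairwise adjacent (a clique of size 4), so at least 4 colors are needed.
4 colors suffice: A=1, B=2, C=3, D=1, E=3, F=4, G=2, H=2, I=1.
That is already a proper 4-coloring.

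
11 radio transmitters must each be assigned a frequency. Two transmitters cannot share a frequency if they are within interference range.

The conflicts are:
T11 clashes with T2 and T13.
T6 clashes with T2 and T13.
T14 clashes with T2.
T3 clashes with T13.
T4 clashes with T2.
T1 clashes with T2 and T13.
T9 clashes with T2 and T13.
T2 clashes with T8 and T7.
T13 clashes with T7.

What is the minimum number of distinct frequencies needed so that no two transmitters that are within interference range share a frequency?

T2 and T8 conflict, so at least 2 frequencies are needed.
A valid assignment using 2 frequencies: T11=2, T6=2, T14=2, T3=2, T4=2, T1=2, T9=2, T2=1, T8=2, T13=1, T7=2. Every pair that conflicts lands in different frequencies.

2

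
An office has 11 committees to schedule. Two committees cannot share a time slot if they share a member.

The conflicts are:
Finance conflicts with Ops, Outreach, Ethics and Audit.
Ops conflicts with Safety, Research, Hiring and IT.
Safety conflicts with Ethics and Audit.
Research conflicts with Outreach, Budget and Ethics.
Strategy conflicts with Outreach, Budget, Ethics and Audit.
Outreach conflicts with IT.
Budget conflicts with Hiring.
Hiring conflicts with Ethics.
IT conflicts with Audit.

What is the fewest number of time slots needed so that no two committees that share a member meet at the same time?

Ops and Safety conflict, so at least 2 time slots are needed.
2 time slots suffice: time slot 1 → {Ops, Outreach, Budget, Ethics, Audit}; time slot 2 → {Finance, Safety, Research, Strategy, Hiring, IT}. No two conflicting committees share a time slot.

2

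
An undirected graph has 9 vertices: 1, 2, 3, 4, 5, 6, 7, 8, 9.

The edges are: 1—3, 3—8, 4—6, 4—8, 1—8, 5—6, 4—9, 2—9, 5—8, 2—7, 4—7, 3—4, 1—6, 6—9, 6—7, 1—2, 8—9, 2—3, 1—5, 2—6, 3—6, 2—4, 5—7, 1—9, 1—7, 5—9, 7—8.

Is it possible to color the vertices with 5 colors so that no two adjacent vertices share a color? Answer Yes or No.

The chromatic number is 4. 1, 2, 6, 9 are mutually adjacent (a clique of size 4), so at least 4 colors are needed.
A valid assignment using 4 colors: 1=red, 2=yellow, 3=green, 4=red, 5=yellow, 6=blue, 7=green, 8=blue, 9=green.
Since 5 ≥ 4, a proper 5-coloring certainly exists.

Yes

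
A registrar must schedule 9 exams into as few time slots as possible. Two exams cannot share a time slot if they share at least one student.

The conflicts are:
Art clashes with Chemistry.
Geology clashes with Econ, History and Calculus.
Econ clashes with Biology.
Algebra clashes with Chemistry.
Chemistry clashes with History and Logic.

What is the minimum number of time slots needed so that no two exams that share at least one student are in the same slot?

Econ and Biology conflict, so at least 2 time slots are needed.
A valid assignment using 2 time slots: Art=2, Geology=1, Econ=2, Algebra=2, Chemistry=1, History=2, Logic=2, Calculus=2, Biology=1. No two conflicting exams share a time slot.

2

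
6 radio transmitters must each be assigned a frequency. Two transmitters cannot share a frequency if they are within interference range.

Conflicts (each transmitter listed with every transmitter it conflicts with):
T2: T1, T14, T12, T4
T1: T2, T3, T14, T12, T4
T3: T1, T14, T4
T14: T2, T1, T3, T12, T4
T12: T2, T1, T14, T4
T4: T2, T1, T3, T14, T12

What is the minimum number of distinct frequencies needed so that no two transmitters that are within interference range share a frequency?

T2, T1, T14, T12, T4 all conflict with each other, so at least 5 frequencies are needed.
A valid assignment using 5 frequencies: T2=4, T1=2, T3=4, T14=3, T12=5, T4=1. No two conflicting transmitters share a frequency.

5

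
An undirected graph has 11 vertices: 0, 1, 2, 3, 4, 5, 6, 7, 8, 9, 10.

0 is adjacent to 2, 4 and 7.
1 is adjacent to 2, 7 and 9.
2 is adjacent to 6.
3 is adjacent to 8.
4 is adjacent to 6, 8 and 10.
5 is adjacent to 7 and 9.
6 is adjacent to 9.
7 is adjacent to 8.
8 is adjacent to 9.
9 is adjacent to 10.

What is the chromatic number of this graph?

2

8 and 9 are adjacent, so at least 2 colors are needed.
A valid assignment using 2 colors: 0=blue, 1=blue, 2=red, 3=red, 4=red, 5=blue, 6=blue, 7=red, 8=blue, 9=red, 10=blue. Every edge joins two different colors.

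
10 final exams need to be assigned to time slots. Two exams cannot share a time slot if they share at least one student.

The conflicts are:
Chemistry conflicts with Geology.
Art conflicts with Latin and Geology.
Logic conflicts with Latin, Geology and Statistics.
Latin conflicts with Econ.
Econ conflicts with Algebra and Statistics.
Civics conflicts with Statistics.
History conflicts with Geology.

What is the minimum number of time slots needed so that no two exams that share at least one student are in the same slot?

2

History and Geology conflict, so at least 2 time slots are needed.
2 time slots suffice: time slot 1 → {Latin, Algebra, Geology, Statistics}; time slot 2 → {Chemistry, Art, Logic, Econ, Civics, History}. Every pair that conflicts lands in different time slots.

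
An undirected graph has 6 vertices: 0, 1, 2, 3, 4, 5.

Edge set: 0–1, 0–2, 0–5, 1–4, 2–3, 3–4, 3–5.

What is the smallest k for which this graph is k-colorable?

The cycle 5-3-4-1-0-5 has odd length 5, so it cannot be 2-colored; at least 3 colors are needed.
3 colors suffice: color red → {0, 3}; color blue → {2, 4, 5}; color green → {1}. No two adjacent vertices share a color.

3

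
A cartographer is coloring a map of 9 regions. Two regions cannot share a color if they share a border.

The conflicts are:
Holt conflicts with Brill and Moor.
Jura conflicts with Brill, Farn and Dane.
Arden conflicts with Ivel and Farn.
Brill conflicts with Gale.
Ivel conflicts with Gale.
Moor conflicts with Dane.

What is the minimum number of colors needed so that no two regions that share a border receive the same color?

3

The cycle Dane-Jura-Brill-Holt-Moor-Dane has odd length 5, so it cannot be 2-colored; at least 3 colors are needed.
3 colors suffice: color 1 → {Jura, Arden, Moor, Gale}; color 2 → {Brill, Ivel, Farn, Dane}; color 3 → {Holt}. Every pair that conflicts lands in different colors.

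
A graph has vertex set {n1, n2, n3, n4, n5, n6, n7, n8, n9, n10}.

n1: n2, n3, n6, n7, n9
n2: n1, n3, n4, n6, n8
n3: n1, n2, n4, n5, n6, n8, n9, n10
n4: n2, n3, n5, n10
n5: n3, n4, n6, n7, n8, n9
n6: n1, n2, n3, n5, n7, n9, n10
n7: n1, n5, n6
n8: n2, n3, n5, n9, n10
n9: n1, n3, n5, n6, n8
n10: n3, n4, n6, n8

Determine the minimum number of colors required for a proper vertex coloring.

4

n1, n3, n6, n9 are pairwise adjacent (a clique of size 4), so at least 4 colors are needed.
4 colors suffice: color 1 → {n3, n7}; color 2 → {n4, n6, n8}; color 3 → {n1, n5, n10}; color 4 → {n2, n9}. No two adjacent vertices share a color.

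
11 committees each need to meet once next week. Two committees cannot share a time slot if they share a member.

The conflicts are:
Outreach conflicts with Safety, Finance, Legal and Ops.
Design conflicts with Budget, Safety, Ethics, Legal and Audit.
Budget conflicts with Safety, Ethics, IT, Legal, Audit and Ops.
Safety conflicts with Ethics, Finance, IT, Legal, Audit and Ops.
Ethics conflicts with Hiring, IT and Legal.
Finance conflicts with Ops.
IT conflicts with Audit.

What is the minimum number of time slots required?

5

Design, Budget, Safety, Ethics, Legal all conflict with each other, so at least 5 time slots are needed.
5 time slots suffice: time slot 1 → {Safety, Hiring}; time slot 2 → {Outreach, Budget}; time slot 3 → {Ethics, Audit, Ops}; time slot 4 → {Design, Finance, IT}; time slot 5 → {Legal}. Every pair that conflicts lands in different time slots.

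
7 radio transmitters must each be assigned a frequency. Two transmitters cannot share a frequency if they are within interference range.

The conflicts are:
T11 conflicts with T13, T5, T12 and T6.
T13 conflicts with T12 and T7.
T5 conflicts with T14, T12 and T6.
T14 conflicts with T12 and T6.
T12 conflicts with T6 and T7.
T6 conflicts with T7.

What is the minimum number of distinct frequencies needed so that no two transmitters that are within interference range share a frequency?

4

T5, T14, T12, T6 all conflict with each other, so at least 4 frequencies are needed.
4 frequencies suffice: frequency 1 → {T12}; frequency 2 → {T13, T6}; frequency 3 → {T5, T7}; frequency 4 → {T11, T14}. Each listed conflict is separated.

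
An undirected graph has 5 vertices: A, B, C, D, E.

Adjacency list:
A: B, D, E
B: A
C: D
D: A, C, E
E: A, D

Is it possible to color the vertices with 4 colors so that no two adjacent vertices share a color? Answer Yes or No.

The chromatic number is 3. A, D, E are pairwise adjacent, so at least 3 colors are needed.
A valid assignment using 3 colors: A=red, B=blue, C=red, D=blue, E=green.
Since 4 ≥ 3, a proper 4-coloring certainly exists.

Yes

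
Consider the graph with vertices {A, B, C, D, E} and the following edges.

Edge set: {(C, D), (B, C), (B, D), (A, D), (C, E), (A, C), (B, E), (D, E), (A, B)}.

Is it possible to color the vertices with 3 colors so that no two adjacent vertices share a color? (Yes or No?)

No

B, C, D, E are pairwise adjacent (a clique of size 4), so at least 4 colors are needed.
So 3 colors are not enough.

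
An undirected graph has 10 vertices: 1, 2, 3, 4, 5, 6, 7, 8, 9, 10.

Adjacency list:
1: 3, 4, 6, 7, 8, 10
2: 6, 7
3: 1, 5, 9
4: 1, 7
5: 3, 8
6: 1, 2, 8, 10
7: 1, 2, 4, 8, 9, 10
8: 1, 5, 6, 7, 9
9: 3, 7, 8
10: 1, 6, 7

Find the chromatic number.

3

1, 7, 10 are pairwise adjacent, so at least 3 colors are needed.
One proper 3-coloring: 1=red, 2=red, 3=blue, 4=green, 5=red, 6=blue, 7=blue, 8=green, 9=red, 10=green. No two adjacent vertices share a color.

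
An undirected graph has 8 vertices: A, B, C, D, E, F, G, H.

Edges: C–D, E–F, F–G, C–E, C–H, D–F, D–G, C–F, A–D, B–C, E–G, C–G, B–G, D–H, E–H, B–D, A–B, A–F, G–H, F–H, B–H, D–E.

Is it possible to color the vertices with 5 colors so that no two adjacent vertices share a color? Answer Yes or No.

C, D, E, F, G, H are pairwise adjacent (a clique of size 6), so at least 6 colors are needed.
So 5 colors are not enough.

No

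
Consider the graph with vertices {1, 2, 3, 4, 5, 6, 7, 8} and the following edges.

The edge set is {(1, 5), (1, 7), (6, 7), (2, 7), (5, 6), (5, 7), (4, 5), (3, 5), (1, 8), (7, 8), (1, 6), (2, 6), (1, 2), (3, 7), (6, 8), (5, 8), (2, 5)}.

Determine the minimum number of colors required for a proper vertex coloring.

1, 5, 6, 7, 8 form a clique, so at least 5 colors are needed.
5 colors suffice: color red → {5}; color blue → {4, 7}; color green → {1, 3}; color yellow → {6}; color purple → {2, 8}. Every edge joins two different colors.

5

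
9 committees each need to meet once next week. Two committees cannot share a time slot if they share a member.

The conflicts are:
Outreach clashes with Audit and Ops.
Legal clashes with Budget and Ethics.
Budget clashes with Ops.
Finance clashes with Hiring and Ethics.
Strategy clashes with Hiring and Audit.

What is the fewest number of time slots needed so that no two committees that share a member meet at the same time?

3

The cycle Hiring-Strategy-Audit-Outreach-Ops-Budget-Legal-Ethics-Finance-Hiring has odd length 9, so it cannot be 2-colored; at least 3 time slots are needed.
A valid assignment using 3 time slots: Outreach=2, Legal=1, Budget=2, Finance=3, Strategy=2, Hiring=1, Ethics=2, Audit=1, Ops=1. Every pair that conflicts lands in different time slots.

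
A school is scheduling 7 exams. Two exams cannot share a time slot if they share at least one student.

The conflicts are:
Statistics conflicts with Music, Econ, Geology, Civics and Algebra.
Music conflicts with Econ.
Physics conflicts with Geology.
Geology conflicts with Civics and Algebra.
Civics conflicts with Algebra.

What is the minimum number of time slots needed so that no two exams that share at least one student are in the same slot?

4

Statistics, Geology, Civics, Algebra all conflict with each other, so at least 4 time slots are needed.
4 time slots suffice: time slot 1 → {Statistics, Physics}; time slot 2 → {Music, Geology}; time slot 3 → {Econ, Civics}; time slot 4 → {Algebra}. No two conflicting exams share a time slot.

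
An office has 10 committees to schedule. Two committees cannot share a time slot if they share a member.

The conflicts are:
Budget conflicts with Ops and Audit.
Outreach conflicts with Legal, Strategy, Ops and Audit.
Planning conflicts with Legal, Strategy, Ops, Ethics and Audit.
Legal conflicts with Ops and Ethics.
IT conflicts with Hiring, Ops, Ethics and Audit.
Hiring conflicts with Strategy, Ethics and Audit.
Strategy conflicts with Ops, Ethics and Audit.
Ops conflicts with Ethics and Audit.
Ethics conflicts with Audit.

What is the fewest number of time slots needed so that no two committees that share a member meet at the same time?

Planning, Strategy, Ops, Ethics, Audit all conflict with each other, so at least 5 time slots are needed.
5 time slots suffice: time slot 1 → {Legal, Audit}; time slot 2 → {Hiring, Ops}; time slot 3 → {Budget, Outreach, Ethics}; time slot 4 → {IT, Strategy}; time slot 5 → {Planning}. Every pair that conflicts lands in different time slots.

5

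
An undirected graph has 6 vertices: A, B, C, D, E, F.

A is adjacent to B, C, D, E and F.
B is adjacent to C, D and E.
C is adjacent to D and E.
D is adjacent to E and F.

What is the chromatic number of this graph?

5

A, B, C, D, E form a clique, so at least 5 colors are needed.
5 colors suffice: A=2, B=3, C=5, D=1, E=4, F=3. Every edge joins two different colors.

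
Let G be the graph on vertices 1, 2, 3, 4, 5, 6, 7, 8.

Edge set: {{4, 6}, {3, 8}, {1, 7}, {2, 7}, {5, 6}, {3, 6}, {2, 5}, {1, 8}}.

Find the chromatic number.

3

The cycle 7-1-8-3-6-5-2-7 has odd length 7, so it cannot be 2-colored; at least 3 colors are needed.
One proper 3-coloring: 1=b, 2=c, 3=b, 4=b, 5=b, 6=a, 7=a, 8=a. Each edge has distinct colors on its endpoints.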